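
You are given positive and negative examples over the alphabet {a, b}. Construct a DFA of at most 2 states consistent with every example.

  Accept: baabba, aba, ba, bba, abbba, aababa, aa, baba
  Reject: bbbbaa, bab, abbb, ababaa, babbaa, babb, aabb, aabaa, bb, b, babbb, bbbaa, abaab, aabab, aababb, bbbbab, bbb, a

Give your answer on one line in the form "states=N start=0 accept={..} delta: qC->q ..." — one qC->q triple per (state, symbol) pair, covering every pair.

states=2 start=0 accept={0} delta: 0a->1 0b->1 1a->0 1b->1

Grow the machine one transition at a time. Run the examples from 0; the earliest place one falls off (shortest prefix, ties alphabetical) gets sent to the lowest-numbered state that keeps every Accept/Reject pair distinguishable — a pair clashes when both reach the same state with identical unread suffix — and to a fresh state only if none does.
a: 0a undefined. 0a->0: no, aa/a meet in 0. Open state 1: 0a->1.
b: 0b undefined. 0b->0: no, ba/a meet in 1. 0b->1: ok.
aa: 1a undefined. 1a->0: ok.
ab: 1b undefined. 1b->0: no, baabba/bbbbaa meet in 0. 1b->1: ok.
All examples now run through 2 states with every (state, symbol) defined. Accept strings end in {0}, Reject strings end in {1}; accept={0}.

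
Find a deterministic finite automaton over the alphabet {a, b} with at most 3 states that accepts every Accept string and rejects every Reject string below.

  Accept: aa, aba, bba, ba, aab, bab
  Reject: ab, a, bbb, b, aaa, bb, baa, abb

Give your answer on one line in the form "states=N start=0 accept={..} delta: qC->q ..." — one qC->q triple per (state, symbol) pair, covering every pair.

Fold the examples into a partial DFA from state 0: repeatedly fix the first undefined (state, symbol) met by the shortest-then-alphabetical prefix, trying targets in increasing order and rejecting any under which an Accept and a Reject string meet in one state with the same remainder; add a state when all current targets are rejected. Accepting states are where Accept strings end.
a: 0a undefined. 0a->0: no, aa/a meet in 0. Open state 1: 0a->1.
b: 0b undefined. 0b->0: no, aa/baa meet in 1 with "a" left. 0b->1: ok.
aa: 1a undefined. 1a->0: no, aab/a meet in 1. 1a->1: no, aa/a meet in 1. Open state 2: 1a->2.
ab: 1b undefined. 1b->0: no, aba/a meet in 1. 1b->1: ok.
aaa: 2a undefined. 2a->0: ok.
aab: 2b undefined. 2b->0: no, aab/aaa meet in 0. 2b->1: no, aab/ab meet in 1. 2b->2: ok.
All examples now run through 3 states with every (state, symbol) defined. Accept strings end in {2}, Reject strings end in {0,1}; accept={2}.

states=3 start=0 accept={2} delta: 0a->1 0b->1 1a->2 1b->1 2a->0 2b->2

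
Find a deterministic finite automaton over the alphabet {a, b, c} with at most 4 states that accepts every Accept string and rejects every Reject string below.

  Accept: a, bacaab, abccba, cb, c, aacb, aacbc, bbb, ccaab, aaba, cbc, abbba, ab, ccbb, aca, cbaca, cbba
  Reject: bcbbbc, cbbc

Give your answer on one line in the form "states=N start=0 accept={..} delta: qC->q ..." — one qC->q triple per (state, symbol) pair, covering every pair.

Grow the machine one transition at a time. Run the examples from 0; the earliest place one falls off (shortest prefix, ties alphabetical) gets sent to the lowest-numbered state that keeps every Accept/Reject pair distinguishable — a pair clashes when both reach the same state with identical unread suffix — and to a fresh state only if none does.
a: 0a undefined. 0a->0: ok.
b: 0b undefined. 0b->0: ok.
c: 0c undefined. 0c->0: no, a/bcbbbc meet in 0. Open state 1: 0c->1.
cb: 1b undefined. 1b->0: no, c/bcbbbc meet in 1. 1b->1: no, aacbc/bcbbbc meet in 1 with "c" left. Open state 2: 1b->2.
cc: 1c undefined. 1c->0: ok.
aca: 1a undefined. 1a->0: ok.
cba: 2a undefined. 2a->0: ok.
cbb: 2b undefined. 2b->0: no, c/bcbbbc meet in 1. 2b->1: no, a/cbbc meet in 0. 2b->2: no, aacbc/bcbbbc meet in 2 with "c" left. Open state 3: 2b->3.
cbc: 2c undefined. 2c->0: ok.
cbba: 3a undefined. 3a->0: ok.
cbbc: 3c undefined. 3c->0: no, a/cbbc meet in 0. 3c->1: no, c/cbbc meet in 1. 3c->2: no, cb/cbbc meet in 2. 3c->3: ok.
bcbbb: 3b undefined. 3b->0: no, c/bcbbbc meet in 1. 3b->1: no, a/bcbbbc meet in 0. 3b->2: no, a/bcbbbc meet in 0. 3b->3: ok.
All examples now run through 4 states with every (state, symbol) defined. Accept strings end in {0,1,2}, Reject strings end in {3}; accept={0,1,2}.

states=4 start=0 accept={0,1,2} delta: 0a->0 0b->0 0c->1 1a->0 1b->2 1c->0 2a->0 2b->3 2c->0 3a->0 3b->3 3c->3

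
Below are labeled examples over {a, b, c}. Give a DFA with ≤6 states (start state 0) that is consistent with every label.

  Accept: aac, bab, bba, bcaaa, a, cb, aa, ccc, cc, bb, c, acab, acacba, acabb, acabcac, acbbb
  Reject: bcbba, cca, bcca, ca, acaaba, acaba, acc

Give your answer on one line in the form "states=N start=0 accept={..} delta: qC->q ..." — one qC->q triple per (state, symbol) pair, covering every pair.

Fold the examples into a partial DFA from state 0: repeatedly fix the first undefined (state, symbol) met by the shortest-then-alphabetical prefix, trying targets in increasing order and rejecting any under which an Accept and a Reject string meet in one state with the same remainder; add a state when all current targets are rejected. Accepting states are where Accept strings end.
a: 0a undefined. 0a->0: no, cc/acc meet in 0 with "cc" left. Open state 1: 0a->1.
b: 0b undefined. 0b->0: ok.
c: 0c undefined. 0c->0: no, bba/bcbba meet in 1. 0c->1: no, aa/ca meet in 1 with "a" left. Open state 2: 0c->2.
aa: 1a undefined. 1a->0: ok.
ac: 1c undefined. 1c->0: no, aac/acc meet in 2. 1c->1: no, bba/acaba meet in 1. 1c->2: no, cc/acc meet in 2 with "c" left. Open state 3: 1c->3.
ca: 2a undefined. 2a->0: no, bcaaa/ca meet in 0. 2a->1: no, bba/ca meet in 1. 2a->2: no, aac/ca meet in 2. 2a->3: ok.
cb: 2b undefined. 2b->0: no, bba/bcbba meet in 1. 2b->1: ok.
cc: 2c undefined. 2c->0: no, bba/cca meet in 1. 2c->1: no, aa/cca meet in 0. 2c->2: ok.
aca: 3a undefined. 3a->0: no, bba/acaba meet in 1. 3a->1: no, bba/acaaba meet in 1. 3a->2: no, bcaaa/cca meet in 3. 3a->3: no, bcaaa/cca meet in 3. Open state 4: 3a->4.
acb: 3b undefined. 3b->0: ok.
acc: 3c undefined. 3c->0: no, aa/acc meet in 0. 3c->1: no, bba/acc meet in 1. 3c->2: no, aac/acc meet in 2. 3c->3: ok.
bab: 1b undefined. 1b->0: no, bba/bcbba meet in 1. 1b->1: no, aa/bcbba meet in 0. 1b->2: ok.
acaa: 4a undefined. 4a->0: no, bba/acaaba meet in 1. 4a->1: ok.
acab: 4b undefined. 4b->0: no, bba/acaba meet in 1. 4b->1: no, aa/acaba meet in 0. 4b->2: no, acabcac/bcbba meet in 3. 4b->3: no, acab/bcbba meet in 3. 4b->4: no, bba/acaba meet in 1. Open state 5: 4b->5.
acac: 4c undefined. 4c->0: ok.
acaba: 5a undefined. 5a->0: no, aa/acaba meet in 0. 5a->1: no, bba/acaba meet in 1. 5a->2: no, aac/acaba meet in 2. 5a->3: ok.
acabb: 5b undefined. 5b->0: ok.
acabc: 5c undefined. 5c->0: no, acabcac/bcbba meet in 3. 5c->1: ok.
All examples now run through 6 states with every (state, symbol) defined. Accept strings end in {0,1,2,5}, Reject strings end in {3}; accept={0,1,2,5}.

states=6 start=0 accept={0,1,2,5} delta: 0a->1 0b->0 0c->2 1a->0 1b->2 1c->3 2a->3 2b->1 2c->2 3a->4 3b->0 3c->3 4a->1 4b->5 4c->0 5a->3 5b->0 5c->1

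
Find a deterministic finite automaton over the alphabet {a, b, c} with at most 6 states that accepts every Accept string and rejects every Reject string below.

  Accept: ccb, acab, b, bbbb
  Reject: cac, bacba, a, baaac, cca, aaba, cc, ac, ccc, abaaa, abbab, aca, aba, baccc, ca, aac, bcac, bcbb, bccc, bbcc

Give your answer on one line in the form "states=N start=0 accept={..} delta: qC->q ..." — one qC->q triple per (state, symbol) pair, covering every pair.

states=3 start=0 accept={1} delta: 0a->0 0b->1 0c->0 1a->0 1b->2 1c->0 2a->1 2b->0 2c->0

State merging on the prefix tree: take the shortest (then alphabetical) example prefix whose next move is undefined and point that move at state 0, else 1, else 2, ...; a target is out if some Accept/Reject pair would then sit in one state with the same input left (inseparable). If every existing state is out, open a new one.
a: 0a undefined. 0a->0: ok.
b: 0b undefined. 0b->0: no, b/a meet in 0. Open state 1: 0b->1.
c: 0c undefined. 0c->0: ok.
ba: 1a undefined. 1a->0: ok.
bb: 1b undefined. 1b->0: no, ccb/abbab meet in 1. 1b->1: no, ccb/abbab meet in 1. Open state 2: 1b->2.
bc: 1c undefined. 1c->0: ok.
bbb: 2b undefined. 2b->0: ok.
bbc: 2c undefined. 2c->0: ok.
abba: 2a undefined. 2a->0: no, ccb/abbab meet in 1. 2a->1: ok.
All examples now run through 3 states with every (state, symbol) defined. Accept strings end in {1}, Reject strings end in {0,2}; accept={1}.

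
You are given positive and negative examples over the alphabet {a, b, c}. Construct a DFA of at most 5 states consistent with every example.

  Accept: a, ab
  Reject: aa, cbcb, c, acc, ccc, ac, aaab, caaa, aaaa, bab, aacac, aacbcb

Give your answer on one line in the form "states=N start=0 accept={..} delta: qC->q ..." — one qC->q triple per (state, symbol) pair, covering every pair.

states=3 start=0 accept={1} delta: 0a->1 0b->1 0c->0 1a->2 1b->1 1c->2 2a->2 2b->0 2c->0

Grow the machine one transition at a time. Run the examples from 0; the earliest place one falls off (shortest prefix, ties alphabetical) gets sent to the lowest-numbered state that keeps every Accept/Reject pair distinguishable — a pair clashes when both reach the same state with identical unread suffix — and to a fresh state only if none does.
a: 0a undefined. 0a->0: no, a/aa meet in 0. Open state 1: 0a->1.
b: 0b undefined. 0b->0: no, ab/bab meet in 1 with "b" left. 0b->1: ok.
c: 0c undefined. 0c->0: ok.
aa: 1a undefined. 1a->0: no, a/caaa meet in 1. 1a->1: no, a/aa meet in 1. Open state 2: 1a->2.
ab: 1b undefined. 1b->0: no, ab/c meet in 0. 1b->1: ok.
ac: 1c undefined. 1c->0: no, a/cbcb meet in 1. 1c->1: no, a/cbcb meet in 1. 1c->2: ok.
aaa: 2a undefined. 2a->0: no, a/aaab meet in 1. 2a->1: no, a/aaab meet in 1. 2a->2: ok.
aac: 2c undefined. 2c->0: ok.
bab: 2b undefined. 2b->0: ok.
All examples now run through 3 states with every (state, symbol) defined. Accept strings end in {1}, Reject strings end in {0,2}; accept={1}.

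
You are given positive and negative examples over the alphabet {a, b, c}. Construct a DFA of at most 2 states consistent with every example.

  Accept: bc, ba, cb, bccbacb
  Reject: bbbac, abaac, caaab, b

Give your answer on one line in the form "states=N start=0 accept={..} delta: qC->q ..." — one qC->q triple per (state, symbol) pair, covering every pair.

State merging on the prefix tree: take the shortest (then alphabetical) example prefix whose next move is undefined and point that move at state 0, else 1, else 2, ...; a target is out if some Accept/Reject pair would then sit in one state with the same input left (inseparable). If every existing state is out, open a new one.
a: 0a undefined. 0a->0: ok.
b: 0b undefined. 0b->0: no, bc/bbbac meet in 0 with "c" left. Open state 1: 0b->1.
c: 0c undefined. 0c->0: no, cb/caaab meet in 1. 0c->1: ok.
ba: 1a undefined. 1a->0: ok.
bb: 1b undefined. 1b->0: ok.
bc: 1c undefined. 1c->0: ok.
All examples now run through 2 states with every (state, symbol) defined. Accept strings end in {0}, Reject strings end in {1}; accept={0}.

states=2 start=0 accept={0} delta: 0a->0 0b->1 0c->1 1a->0 1b->0 1c->0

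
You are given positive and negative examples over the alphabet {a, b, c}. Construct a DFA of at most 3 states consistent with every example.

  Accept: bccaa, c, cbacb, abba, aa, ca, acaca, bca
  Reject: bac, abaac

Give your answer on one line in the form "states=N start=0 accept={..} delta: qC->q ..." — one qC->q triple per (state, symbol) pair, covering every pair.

Fold the examples into a partial DFA from state 0: repeatedly fix the first undefined (state, symbol) met by the shortest-then-alphabetical prefix, trying targets in increasing order and rejecting any under which an Accept and a Reject string meet in one state with the same remainder; add a state when all current targets are rejected. Accepting states are where Accept strings end.
a: 0a undefined. 0a->0: ok.
b: 0b undefined. 0b->0: no, c/bac meet in 0 with "c" left. Open state 1: 0b->1.
c: 0c undefined. 0c->0: ok.
ba: 1a undefined. 1a->0: no, c/bac meet in 0. 1a->1: ok.
bc: 1c undefined. 1c->0: no, bccaa/bac meet in 0. 1c->1: no, bccaa/bac meet in 1. Open state 2: 1c->2.
abb: 1b undefined. 1b->0: ok.
bca: 2a undefined. 2a->0: ok.
bcc: 2c undefined. 2c->0: ok.
cbacb: 2b undefined. 2b->0: ok.
All examples now run through 3 states with every (state, symbol) defined. Accept strings end in {0}, Reject strings end in {2}; accept={0}.

states=3 start=0 accept={0} delta: 0a->0 0b->1 0c->0 1a->1 1b->0 1c->2 2a->0 2b->0 2c->0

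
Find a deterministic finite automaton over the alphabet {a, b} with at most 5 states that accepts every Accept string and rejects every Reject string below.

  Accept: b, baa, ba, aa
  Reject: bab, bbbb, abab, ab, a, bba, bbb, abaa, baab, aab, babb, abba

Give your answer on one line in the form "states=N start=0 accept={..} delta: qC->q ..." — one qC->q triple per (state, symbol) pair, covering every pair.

State merging on the prefix tree: take the shortest (then alphabetical) example prefix whose next move is undefined and point that move at state 0, else 1, else 2, ...; a target is out if some Accept/Reject pair would then sit in one state with the same input left (inseparable). If every existing state is out, open a new one.
a: 0a undefined. 0a->0: no, b/ab meet in 0 with "b" left. Open state 1: 0a->1.
b: 0b undefined. 0b->0: no, b/bbbb meet in 0. 0b->1: no, b/a meet in 1. Open state 2: 0b->2.
aa: 1a undefined. 1a->0: no, b/aab meet in 2. 1a->1: no, aa/a meet in 1. 1a->2: ok.
ab: 1b undefined. 1b->0: no, b/abaa meet in 2. 1b->1: no, b/abba meet in 2. 1b->2: no, b/ab meet in 2. Open state 3: 1b->3.
ba: 2a undefined. 2a->0: no, b/bab meet in 2. 2a->1: no, ba/a meet in 1. 2a->2: ok.
bb: 2b undefined. 2b->0: no, b/bbb meet in 2. 2b->1: no, b/bba meet in 2. 2b->2: no, b/bab meet in 2. 2b->3: ok.
aba: 3a undefined. 3a->0: no, b/abab meet in 2. 3a->1: no, b/abaa meet in 2. 3a->2: no, b/bba meet in 2. 3a->3: ok.
abb: 3b undefined. 3b->0: no, b/bbbb meet in 2. 3b->1: no, b/abba meet in 2. 3b->2: no, b/abab meet in 2. 3b->3: ok.
All examples now run through 4 states with every (state, symbol) defined. Accept strings end in {2}, Reject strings end in {1,3}; accept={2}.

states=4 start=0 accept={2} delta: 0a->1 0b->2 1a->2 1b->3 2a->2 2b->3 3a->3 3b->3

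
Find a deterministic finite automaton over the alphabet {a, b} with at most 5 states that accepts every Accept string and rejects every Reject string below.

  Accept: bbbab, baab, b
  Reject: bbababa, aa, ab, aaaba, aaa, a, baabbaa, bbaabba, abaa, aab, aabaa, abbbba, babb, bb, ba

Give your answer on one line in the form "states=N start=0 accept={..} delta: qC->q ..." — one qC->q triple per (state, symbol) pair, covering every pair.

states=4 start=0 accept={2} delta: 0a->1 0b->2 1a->1 1b->0 2a->3 2b->0 3a->0 3b->2

Grow the machine one transition at a time. Run the examples from 0; the earliest place one falls off (shortest prefix, ties alphabetical) gets sent to the lowest-numbered state that keeps every Accept/Reject pair distinguishable — a pair clashes when both reach the same state with identical unread suffix — and to a fresh state only if none does.
a: 0a undefined. 0a->0: no, b/ab meet in 0 with "b" left. Open state 1: 0a->1.
b: 0b undefined. 0b->0: no, bbbab/ab meet in 1 with "b" left. 0b->1: no, b/a meet in 1. Open state 2: 0b->2.
aa: 1a undefined. 1a->0: no, b/aab meet in 2. 1a->1: ok.
ab: 1b undefined. 1b->0: ok.
ba: 2a undefined. 2a->0: no, baab/ab meet in 0. 2a->1: no, baab/ab meet in 0. 2a->2: no, baab/bb meet in 2 with "b" left. Open state 3: 2a->3.
bb: 2b undefined. 2b->0: ok.
baa: 3a undefined. 3a->0: ok.
bab: 3b undefined. 3b->0: no, bbbab/ab meet in 0. 3b->1: no, bbbab/bbababa meet in 1. 3b->2: ok.
All examples now run through 4 states with every (state, symbol) defined. Accept strings end in {2}, Reject strings end in {0,1,3}; accept={2}.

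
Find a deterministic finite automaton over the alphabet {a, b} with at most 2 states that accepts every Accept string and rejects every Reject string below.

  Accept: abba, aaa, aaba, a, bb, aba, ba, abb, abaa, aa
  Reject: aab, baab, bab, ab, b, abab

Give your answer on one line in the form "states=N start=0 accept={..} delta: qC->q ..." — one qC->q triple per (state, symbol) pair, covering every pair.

states=2 start=0 accept={0} delta: 0a->0 0b->1 1a->0 1b->0

Grow the machine one transition at a time. Run the examples from 0; the earliest place one falls off (shortest prefix, ties alphabetical) gets sent to the lowest-numbered state that keeps every Accept/Reject pair distinguishable — a pair clashes when both reach the same state with identical unread suffix — and to a fresh state only if none does.
a: 0a undefined. 0a->0: ok.
b: 0b undefined. 0b->0: no, abba/aab meet in 0. Open state 1: 0b->1.
ba: 1a undefined. 1a->0: ok.
bb: 1b undefined. 1b->0: ok.
All examples now run through 2 states with every (state, symbol) defined. Accept strings end in {0}, Reject strings end in {1}; accept={0}.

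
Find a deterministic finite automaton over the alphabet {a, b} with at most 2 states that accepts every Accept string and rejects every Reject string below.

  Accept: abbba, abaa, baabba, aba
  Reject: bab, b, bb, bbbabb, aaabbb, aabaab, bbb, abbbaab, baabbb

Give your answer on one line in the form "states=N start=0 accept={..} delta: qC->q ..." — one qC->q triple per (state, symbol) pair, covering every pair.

Grow the machine one transition at a time. Run the examples from 0; the earliest place one falls off (shortest prefix, ties alphabetical) gets sent to the lowest-numbered state that keeps every Accept/Reject pair distinguishable — a pair clashes when both reach the same state with identical unread suffix — and to a fresh state only if none does.
a: 0a undefined. 0a->0: ok.
b: 0b undefined. 0b->0: no, abbba/bab meet in 0. Open state 1: 0b->1.
ba: 1a undefined. 1a->0: ok.
bb: 1b undefined. 1b->0: no, abbba/bb meet in 0. 1b->1: ok.
All examples now run through 2 states with every (state, symbol) defined. Accept strings end in {0}, Reject strings end in {1}; accept={0}.

states=2 start=0 accept={0} delta: 0a->0 0b->1 1a->0 1b->1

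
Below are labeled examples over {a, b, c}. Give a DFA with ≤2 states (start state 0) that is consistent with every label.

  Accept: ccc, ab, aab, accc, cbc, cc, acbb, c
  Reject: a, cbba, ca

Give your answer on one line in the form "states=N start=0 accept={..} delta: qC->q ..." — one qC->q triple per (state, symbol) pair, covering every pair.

Grow the machine one transition at a time. Run the examples from 0; the earliest place one falls off (shortest prefix, ties alphabetical) gets sent to the lowest-numbered state that keeps every Accept/Reject pair distinguishable — a pair clashes when both reach the same state with identical unread suffix — and to a fresh state only if none does.
a: 0a undefined. 0a->0: ok.
c: 0c undefined. 0c->0: no, ccc/a meet in 0. Open state 1: 0c->1.
ab: 0b undefined. 0b->0: no, ab/a meet in 0. 0b->1: ok.
ca: 1a undefined. 1a->0: ok.
cb: 1b undefined. 1b->0: ok.
cc: 1c undefined. 1c->0: no, cc/a meet in 0. 1c->1: ok.
All examples now run through 2 states with every (state, symbol) defined. Accept strings end in {1}, Reject strings end in {0}; accept={1}.

states=2 start=0 accept={1} delta: 0a->0 0b->1 0c->1 1a->0 1b->0 1c->1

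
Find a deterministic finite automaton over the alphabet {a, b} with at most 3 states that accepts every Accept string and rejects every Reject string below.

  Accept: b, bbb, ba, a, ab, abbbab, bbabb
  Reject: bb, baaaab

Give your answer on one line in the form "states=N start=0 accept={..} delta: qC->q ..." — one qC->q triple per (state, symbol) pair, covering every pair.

states=3 start=0 accept={0,1} delta: 0a->0 0b->1 1a->1 1b->2 2a->1 2b->0

State merging on the prefix tree: take the shortest (then alphabetical) example prefix whose next move is undefined and point that move at state 0, else 1, else 2, ...; a target is out if some Accept/Reject pair would then sit in one state with the same input left (inseparable). If every existing state is out, open a new one.
a: 0a undefined. 0a->0: ok.
b: 0b undefined. 0b->0: no, b/bb meet in 0. Open state 1: 0b->1.
ba: 1a undefined. 1a->0: no, b/baaaab meet in 1. 1a->1: ok.
bb: 1b undefined. 1b->0: no, a/bb meet in 0. 1b->1: no, b/bb meet in 1. Open state 2: 1b->2.
bba: 2a undefined. 2a->0: no, bbabb/bb meet in 2. 2a->1: ok.
bbb: 2b undefined. 2b->0: ok.
All examples now run through 3 states with every (state, symbol) defined. Accept strings end in {0,1}, Reject strings end in {2}; accept={0,1}.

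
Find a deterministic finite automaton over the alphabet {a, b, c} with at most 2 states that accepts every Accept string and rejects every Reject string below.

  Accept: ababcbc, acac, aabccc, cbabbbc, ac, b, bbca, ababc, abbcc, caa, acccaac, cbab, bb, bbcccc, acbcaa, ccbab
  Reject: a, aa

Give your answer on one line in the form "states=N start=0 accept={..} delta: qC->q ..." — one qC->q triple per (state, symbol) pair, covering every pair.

states=2 start=0 accept={1} delta: 0a->0 0b->1 0c->1 1a->1 1b->1 1c->1

Grow the machine one transition at a time. Run the examples from 0; the earliest place one falls off (shortest prefix, ties alphabetical) gets sent to the lowest-numbered state that keeps every Accept/Reject pair distinguishable — a pair clashes when both reach the same state with identical unread suffix — and to a fresh state only if none does.
a: 0a undefined. 0a->0: ok.
b: 0b undefined. 0b->0: no, b/a meet in 0. Open state 1: 0b->1.
c: 0c undefined. 0c->0: no, acac/a meet in 0. 0c->1: ok.
bb: 1b undefined. 1b->0: no, bb/a meet in 0. 1b->1: ok.
ca: 1a undefined. 1a->0: no, caa/a meet in 0. 1a->1: ok.
cc: 1c undefined. 1c->0: no, ababcbc/a meet in 0. 1c->1: ok.
All examples now run through 2 states with every (state, symbol) defined. Accept strings end in {1}, Reject strings end in {0}; accept={1}.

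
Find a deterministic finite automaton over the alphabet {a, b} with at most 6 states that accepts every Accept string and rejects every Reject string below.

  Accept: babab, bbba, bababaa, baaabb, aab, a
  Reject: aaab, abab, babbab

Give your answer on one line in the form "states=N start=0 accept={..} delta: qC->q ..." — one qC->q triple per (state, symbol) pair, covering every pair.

State merging on the prefix tree: take the shortest (then alphabetical) example prefix whose next move is undefined and point that move at state 0, else 1, else 2, ...; a target is out if some Accept/Reject pair would then sit in one state with the same input left (inseparable). If every existing state is out, open a new one.
a: 0a undefined. 0a->0: no, aab/aaab meet in 0 with "b" left. Open state 1: 0a->1.
b: 0b undefined. 0b->0: no, babab/abab meet in 1 with "bab" left. 0b->1: ok.
aa: 1a undefined. 1a->0: no, baaabb/aaab meet in 1 with "b" left. 1a->1: no, babab/abab meet in 1 with "bab" left. Open state 2: 1a->2.
ab: 1b undefined. 1b->0: ok.
aaa: 2a undefined. 2a->0: no, baaabb/aaab meet in 1. 2a->1: ok.
aab: 2b undefined. 2b->0: no, babab/aaab meet in 0. 2b->1: no, baaabb/aaab meet in 0. 2b->2: no, babab/aaab meet in 0. Open state 3: 2b->3.
baba: 3a undefined. 3a->0: ok.
babb: 3b undefined. 3b->0: no, baaabb/aaab meet in 0. 3b->1: no, aab/babbab meet in 3. 3b->2: ok.
All examples now run through 4 states with every (state, symbol) defined. Accept strings end in {1,2,3}, Reject strings end in {0}; accept={1,2,3}.

states=4 start=0 accept={1,2,3} delta: 0a->1 0b->1 1a->2 1b->0 2a->1 2b->3 3a->0 3b->2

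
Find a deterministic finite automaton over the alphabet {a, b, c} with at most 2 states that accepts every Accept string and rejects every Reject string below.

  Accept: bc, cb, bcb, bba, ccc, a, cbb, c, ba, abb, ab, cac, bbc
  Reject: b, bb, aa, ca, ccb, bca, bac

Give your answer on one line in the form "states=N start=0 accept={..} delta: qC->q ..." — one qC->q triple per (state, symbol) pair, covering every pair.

Grow the machine one transition at a time. Run the examples from 0; the earliest place one falls off (shortest prefix, ties alphabetical) gets sent to the lowest-numbered state that keeps every Accept/Reject pair distinguishable — a pair clashes when both reach the same state with identical unread suffix — and to a fresh state only if none does.
a: 0a undefined. 0a->0: no, a/aa meet in 0. Open state 1: 0a->1.
b: 0b undefined. 0b->0: ok.
c: 0c undefined. 0c->0: no, bc/b meet in 0. 0c->1: ok.
aa: 1a undefined. 1a->0: ok.
ab: 1b undefined. 1b->0: no, cb/b meet in 0. 1b->1: ok.
cc: 1c undefined. 1c->0: ok.
All examples now run through 2 states with every (state, symbol) defined. Accept strings end in {1}, Reject strings end in {0}; accept={1}.

states=2 start=0 accept={1} delta: 0a->1 0b->0 0c->1 1a->0 1b->1 1c->0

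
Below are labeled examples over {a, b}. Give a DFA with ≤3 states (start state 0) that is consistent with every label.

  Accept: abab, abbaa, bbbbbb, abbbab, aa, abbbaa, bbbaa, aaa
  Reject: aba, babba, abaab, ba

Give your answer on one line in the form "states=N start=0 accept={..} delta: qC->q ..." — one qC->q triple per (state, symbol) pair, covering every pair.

Fold the examples into a partial DFA from state 0: repeatedly fix the first undefined (state, symbol) met by the shortest-then-alphabetical prefix, trying targets in increasing order and rejecting any under which an Accept and a Reject string meet in one state with the same remainder; add a state when all current targets are rejected. Accepting states are where Accept strings end.
a: 0a undefined. 0a->0: ok.
b: 0b undefined. 0b->0: no, abab/aba meet in 0. Open state 1: 0b->1.
ba: 1a undefined. 1a->0: no, abab/abaab meet in 1. 1a->1: no, abab/abaab meet in 1 with "b" left. Open state 2: 1a->2.
bb: 1b undefined. 1b->0: ok.
bab: 2b undefined. 2b->0: ok.
abaa: 2a undefined. 2a->0: ok.
All examples now run through 3 states with every (state, symbol) defined. Accept strings end in {0}, Reject strings end in {1,2}; accept={0}.

states=3 start=0 accept={0} delta: 0a->0 0b->1 1a->2 1b->0 2a->0 2b->0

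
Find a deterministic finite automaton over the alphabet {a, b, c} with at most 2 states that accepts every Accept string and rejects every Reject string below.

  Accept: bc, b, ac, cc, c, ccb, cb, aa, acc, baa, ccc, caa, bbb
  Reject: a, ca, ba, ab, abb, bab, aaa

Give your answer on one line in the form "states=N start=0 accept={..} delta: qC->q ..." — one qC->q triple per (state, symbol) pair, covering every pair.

Fold the examples into a partial DFA from state 0: repeatedly fix the first undefined (state, symbol) met by the shortest-then-alphabetical prefix, trying targets in increasing order and rejecting any under which an Accept and a Reject string meet in one state with the same remainder; add a state when all current targets are rejected. Accepting states are where Accept strings end.
a: 0a undefined. 0a->0: no, b/ab meet in 0 with "b" left. Open state 1: 0a->1.
b: 0b undefined. 0b->0: ok.
c: 0c undefined. 0c->0: ok.
aa: 1a undefined. 1a->0: ok.
ab: 1b undefined. 1b->0: no, bc/ab meet in 0. 1b->1: ok.
ac: 1c undefined. 1c->0: ok.
All examples now run through 2 states with every (state, symbol) defined. Accept strings end in {0}, Reject strings end in {1}; accept={0}.

states=2 start=0 accept={0} delta: 0a->1 0b->0 0c->0 1a->0 1b->1 1c->0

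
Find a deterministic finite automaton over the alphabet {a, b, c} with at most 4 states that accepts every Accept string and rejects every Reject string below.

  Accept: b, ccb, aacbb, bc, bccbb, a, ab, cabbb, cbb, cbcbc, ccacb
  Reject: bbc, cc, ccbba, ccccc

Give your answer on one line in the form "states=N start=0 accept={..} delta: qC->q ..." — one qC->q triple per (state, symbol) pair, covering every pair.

states=4 start=0 accept={0,1} delta: 0a->0 0b->1 0c->2 1a->2 1b->0 1c->0 2a->0 2b->1 2c->3 3a->0 3b->0 3c->0

Grow the machine one transition at a time. Run the examples from 0; the earliest place one falls off (shortest prefix, ties alphabetical) gets sent to the lowest-numbered state that keeps every Accept/Reject pair distinguishable — a pair clashes when both reach the same state with identical unread suffix — and to a fresh state only if none does.
a: 0a undefined. 0a->0: ok.
b: 0b undefined. 0b->0: no, bc/bbc meet in 0 with "c" left. Open state 1: 0b->1.
c: 0c undefined. 0c->0: no, a/cc meet in 0. 0c->1: no, bc/cc meet in 1 with "c" left. Open state 2: 0c->2.
bb: 1b undefined. 1b->0: ok.
bc: 1c undefined. 1c->0: ok.
ca: 2a undefined. 2a->0: ok.
cb: 2b undefined. 2b->0: no, cbcbc/bbc meet in 2. 2b->1: ok.
cc: 2c undefined. 2c->0: no, aacbb/cc meet in 0. 2c->1: no, b/cc meet in 1. 2c->2: no, aacbb/ccbba meet in 0. Open state 3: 2c->3.
cca: 3a undefined. 3a->0: ok.
ccb: 3b undefined. 3b->0: ok.
ccc: 3c undefined. 3c->0: ok.
ccbba: 1a undefined. 1a->0: no, ccb/ccbba meet in 0. 1a->1: no, b/ccbba meet in 1. 1a->2: ok.
All examples now run through 4 states with every (state, symbol) defined. Accept strings end in {0,1}, Reject strings end in {2,3}; accept={0,1}.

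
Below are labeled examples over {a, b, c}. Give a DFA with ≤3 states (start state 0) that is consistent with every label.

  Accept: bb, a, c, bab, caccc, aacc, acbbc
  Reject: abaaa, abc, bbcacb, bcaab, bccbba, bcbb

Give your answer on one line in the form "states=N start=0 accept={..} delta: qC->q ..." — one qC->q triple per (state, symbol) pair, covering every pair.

State merging on the prefix tree: take the shortest (then alphabetical) example prefix whose next move is undefined and point that move at state 0, else 1, else 2, ...; a target is out if some Accept/Reject pair would then sit in one state with the same input left (inseparable). If every existing state is out, open a new one.
a: 0a undefined. 0a->0: ok.
b: 0b undefined. 0b->0: no, bb/abaaa meet in 0. Open state 1: 0b->1.
c: 0c undefined. 0c->0: ok.
ba: 1a undefined. 1a->0: no, a/abaaa meet in 0. 1a->1: ok.
bb: 1b undefined. 1b->0: ok.
bc: 1c undefined. 1c->0: no, bb/abc meet in 0. 1c->1: no, bb/bcaab meet in 0. Open state 2: 1c->2.
bca: 2a undefined. 2a->0: ok.
bcb: 2b undefined. 2b->0: ok.
bcc: 2c undefined. 2c->0: no, bb/bccbba meet in 0. 2c->1: ok.
All examples now run through 3 states with every (state, symbol) defined. Accept strings end in {0}, Reject strings end in {1,2}; accept={0}.

states=3 start=0 accept={0} delta: 0a->0 0b->1 0c->0 1a->1 1b->0 1c->2 2a->0 2b->0 2c->1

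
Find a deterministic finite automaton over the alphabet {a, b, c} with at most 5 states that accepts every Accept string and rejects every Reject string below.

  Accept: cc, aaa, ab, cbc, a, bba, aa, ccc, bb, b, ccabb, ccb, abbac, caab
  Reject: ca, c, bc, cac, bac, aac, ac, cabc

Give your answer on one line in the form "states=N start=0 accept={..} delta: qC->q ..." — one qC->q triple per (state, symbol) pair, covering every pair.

states=5 start=0 accept={0,1,3} delta: 0a->0 0b->1 0c->2 1a->0 1b->3 1c->2 2a->4 2b->2 2c->3 3a->3 3b->0 3c->0 4a->0 4b->0 4c->2

Grow the machine one transition at a time. Run the examples from 0; the earliest place one falls off (shortest prefix, ties alphabetical) gets sent to the lowest-numbered state that keeps every Accept/Reject pair distinguishable — a pair clashes when both reach the same state with identical unread suffix — and to a fresh state only if none does.
a: 0a undefined. 0a->0: ok.
b: 0b undefined. 0b->0: no, abbac/c meet in 0 with "c" left. Open state 1: 0b->1.
c: 0c undefined. 0c->0: no, cc/ca meet in 0. 0c->1: no, cc/bc meet in 1 with "c" left. Open state 2: 0c->2.
ba: 1a undefined. 1a->0: ok.
bb: 1b undefined. 1b->0: no, abbac/c meet in 2. 1b->1: no, abbac/c meet in 2. 1b->2: no, bba/ca meet in 2 with "a" left. Open state 3: 1b->3.
bc: 1c undefined. 1c->0: no, aaa/bc meet in 0. 1c->1: no, ab/bc meet in 1. 1c->2: ok.
ca: 2a undefined. 2a->0: no, aaa/ca meet in 0. 2a->1: no, ab/ca meet in 1. 2a->2: no, cc/cac meet in 2 with "c" left. 2a->3: no, bb/ca meet in 3. Open state 4: 2a->4.
cb: 2b undefined. 2b->0: no, cbc/c meet in 2. 2b->1: no, cbc/c meet in 2. 2b->2: ok.
cc: 2c undefined. 2c->0: no, ccc/c meet in 2. 2c->1: no, ccc/c meet in 2. 2c->2: no, cc/c meet in 2. 2c->3: ok.
bba: 3a undefined. 3a->0: no, abbac/c meet in 2. 3a->1: no, abbac/c meet in 2. 3a->2: no, bba/c meet in 2. 3a->3: ok.
caa: 4a undefined. 4a->0: ok.
cab: 4b undefined. 4b->0: ok.
cac: 4c undefined. 4c->0: no, aaa/cac meet in 0. 4c->1: no, ab/cac meet in 1. 4c->2: ok.
ccb: 3b undefined. 3b->0: ok.
ccc: 3c undefined. 3c->0: ok.
All examples now run through 5 states with every (state, symbol) defined. Accept strings end in {0,1,3}, Reject strings end in {2,4}; accept={0,1,3}.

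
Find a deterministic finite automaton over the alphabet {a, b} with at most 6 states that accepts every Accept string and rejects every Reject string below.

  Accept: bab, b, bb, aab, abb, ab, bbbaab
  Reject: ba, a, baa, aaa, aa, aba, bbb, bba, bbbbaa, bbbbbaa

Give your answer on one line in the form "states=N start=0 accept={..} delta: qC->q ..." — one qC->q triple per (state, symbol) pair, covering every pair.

Grow the machine one transition at a time. Run the examples from 0; the earliest place one falls off (shortest prefix, ties alphabetical) gets sent to the lowest-numbered state that keeps every Accept/Reject pair distinguishable — a pair clashes when both reach the same state with identical unread suffix — and to a fresh state only if none does.
a: 0a undefined. 0a->0: ok.
b: 0b undefined. 0b->0: no, bab/ba meet in 0. Open state 1: 0b->1.
ba: 1a undefined. 1a->0: ok.
bb: 1b undefined. 1b->0: no, bab/bbb meet in 1. 1b->1: no, bab/bbb meet in 1. Open state 2: 1b->2.
bba: 2a undefined. 2a->0: ok.
bbb: 2b undefined. 2b->0: ok.
All examples now run through 3 states with every (state, symbol) defined. Accept strings end in {1,2}, Reject strings end in {0}; accept={1,2}.

states=3 start=0 accept={1,2} delta: 0a->0 0b->1 1a->0 1b->2 2a->0 2b->0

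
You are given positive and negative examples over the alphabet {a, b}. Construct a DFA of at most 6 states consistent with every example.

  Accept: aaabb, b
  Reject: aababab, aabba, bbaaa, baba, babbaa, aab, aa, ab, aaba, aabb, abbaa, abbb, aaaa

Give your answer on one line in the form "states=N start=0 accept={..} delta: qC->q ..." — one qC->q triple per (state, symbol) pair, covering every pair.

states=4 start=0 accept={0} delta: 0a->1 0b->0 1a->2 1b->1 2a->3 2b->1 3a->1 3b->0

Grow the machine one transition at a time. Run the examples from 0; the earliest place one falls off (shortest prefix, ties alphabetical) gets sent to the lowest-numbered state that keeps every Accept/Reject pair distinguishable — a pair clashes when both reach the same state with identical unread suffix — and to a fresh state only if none does.
a: 0a undefined. 0a->0: no, aaabb/aabb meet in 0 with "bb" left. Open state 1: 0a->1.
b: 0b undefined. 0b->0: ok.
aa: 1a undefined. 1a->0: no, b/aab meet in 0. 1a->1: no, aaabb/aabb meet in 1 with "bb" left. Open state 2: 1a->2.
ab: 1b undefined. 1b->0: no, b/ab meet in 0. 1b->1: ok.
aaa: 2a undefined. 2a->0: no, aaabb/bbaaa meet in 0. 2a->1: no, aaabb/bbaaa meet in 1. 2a->2: no, aaabb/aabb meet in 2 with "bb" left. Open state 3: 2a->3.
aab: 2b undefined. 2b->0: no, b/aababab meet in 0. 2b->1: ok.
aaaa: 3a undefined. 3a->0: no, b/aaaa meet in 0. 3a->1: ok.
aaab: 3b undefined. 3b->0: ok.
All examples now run through 4 states with every (state, symbol) defined. Accept strings end in {0}, Reject strings end in {1,2,3}; accept={0}.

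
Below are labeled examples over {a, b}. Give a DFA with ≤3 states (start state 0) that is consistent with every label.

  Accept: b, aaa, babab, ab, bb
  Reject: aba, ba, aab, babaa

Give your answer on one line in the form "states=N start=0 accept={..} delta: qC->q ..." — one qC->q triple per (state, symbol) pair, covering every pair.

State merging on the prefix tree: take the shortest (then alphabetical) example prefix whose next move is undefined and point that move at state 0, else 1, else 2, ...; a target is out if some Accept/Reject pair would then sit in one state with the same input left (inseparable). If every existing state is out, open a new one.
a: 0a undefined. 0a->0: no, b/aab meet in 0 with "b" left. Open state 1: 0a->1.
b: 0b undefined. 0b->0: ok.
aa: 1a undefined. 1a->0: no, b/aab meet in 0. 1a->1: no, aaa/ba meet in 1. Open state 2: 1a->2.
ab: 1b undefined. 1b->0: ok.
aaa: 2a undefined. 2a->0: ok.
aab: 2b undefined. 2b->0: no, b/aab meet in 0. 2b->1: ok.
All examples now run through 3 states with every (state, symbol) defined. Accept strings end in {0}, Reject strings end in {1,2}; accept={0}.

states=3 start=0 accept={0} delta: 0a->1 0b->0 1a->2 1b->0 2a->0 2b->1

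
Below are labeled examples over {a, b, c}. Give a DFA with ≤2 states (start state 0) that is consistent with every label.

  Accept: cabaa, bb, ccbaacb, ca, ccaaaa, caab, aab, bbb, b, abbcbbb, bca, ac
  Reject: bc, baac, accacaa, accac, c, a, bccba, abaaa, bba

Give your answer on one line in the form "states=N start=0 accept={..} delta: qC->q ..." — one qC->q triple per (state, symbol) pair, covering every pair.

states=2 start=0 accept={0} delta: 0a->1 0b->0 0c->1 1a->0 1b->0 1c->0

Fold the examples into a partial DFA from state 0: repeatedly fix the first undefined (state, symbol) met by the shortest-then-alphabetical prefix, trying targets in increasing order and rejecting any under which an Accept and a Reject string meet in one state with the same remainder; add a state when all current targets are rejected. Accepting states are where Accept strings end.
a: 0a undefined. 0a->0: no, ac/c meet in 0 with "c" left. Open state 1: 0a->1.
b: 0b undefined. 0b->0: ok.
c: 0c undefined. 0c->0: no, bb/bc meet in 0. 0c->1: ok.
aa: 1a undefined. 1a->0: ok.
ab: 1b undefined. 1b->0: ok.
ac: 1c undefined. 1c->0: ok.
All examples now run through 2 states with every (state, symbol) defined. Accept strings end in {0}, Reject strings end in {1}; accept={0}.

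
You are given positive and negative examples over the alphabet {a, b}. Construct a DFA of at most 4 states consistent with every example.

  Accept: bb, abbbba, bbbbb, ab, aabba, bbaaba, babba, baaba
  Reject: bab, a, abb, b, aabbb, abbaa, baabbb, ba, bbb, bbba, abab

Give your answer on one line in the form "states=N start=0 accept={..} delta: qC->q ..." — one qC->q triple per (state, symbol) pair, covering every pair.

Grow the machine one transition at a time. Run the examples from 0; the earliest place one falls off (shortest prefix, ties alphabetical) gets sent to the lowest-numbered state that keeps every Accept/Reject pair distinguishable — a pair clashes when both reach the same state with identical unread suffix — and to a fresh state only if none does.
a: 0a undefined. 0a->0: no, bb/abb meet in 0 with "bb" left. Open state 1: 0a->1.
b: 0b undefined. 0b->0: no, bb/b meet in 0. 0b->1: ok.
aa: 1a undefined. 1a->0: ok.
ab: 1b undefined. 1b->0: no, bb/baabbb meet in 0. 1b->1: no, bb/bab meet in 1. Open state 2: 1b->2.
aba: 2a undefined. 2a->0: no, aabba/ba meet in 0. 2a->1: no, bb/abab meet in 2. 2a->2: no, bbaaba/bbba meet in 2 with "ba" left. Open state 3: 2a->3.
abb: 2b undefined. 2b->0: ok.
abab: 3b undefined. 3b->0: ok.
bbaa: 3a undefined. 3a->0: no, bbaaba/abb meet in 0. 3a->1: ok.
All examples now run through 4 states with every (state, symbol) defined. Accept strings end in {2,3}, Reject strings end in {0,1}; accept={2,3}.

states=4 start=0 accept={2,3} delta: 0a->1 0b->1 1a->0 1b->2 2a->3 2b->0 3a->1 3b->0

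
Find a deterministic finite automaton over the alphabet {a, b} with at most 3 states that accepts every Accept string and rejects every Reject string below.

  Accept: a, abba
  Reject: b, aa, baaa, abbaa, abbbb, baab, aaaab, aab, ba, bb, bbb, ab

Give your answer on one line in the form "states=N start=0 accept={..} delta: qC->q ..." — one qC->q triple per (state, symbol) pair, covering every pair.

Grow the machine one transition at a time. Run the examples from 0; the earliest place one falls off (shortest prefix, ties alphabetical) gets sent to the lowest-numbered state that keeps every Accept/Reject pair distinguishable — a pair clashes when both reach the same state with identical unread suffix — and to a fresh state only if none does.
a: 0a undefined. 0a->0: no, a/aa meet in 0. Open state 1: 0a->1.
b: 0b undefined. 0b->0: no, a/ba meet in 1. 0b->1: no, a/b meet in 1. Open state 2: 0b->2.
aa: 1a undefined. 1a->0: ok.
ab: 1b undefined. 1b->0: no, abba/ba meet in 2 with "a" left. 1b->1: no, a/abbaa meet in 1. 1b->2: ok.
ba: 2a undefined. 2a->0: ok.
bb: 2b undefined. 2b->0: ok.
All examples now run through 3 states with every (state, symbol) defined. Accept strings end in {1}, Reject strings end in {0,2}; accept={1}.

states=3 start=0 accept={1} delta: 0a->1 0b->2 1a->0 1b->2 2a->0 2b->0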